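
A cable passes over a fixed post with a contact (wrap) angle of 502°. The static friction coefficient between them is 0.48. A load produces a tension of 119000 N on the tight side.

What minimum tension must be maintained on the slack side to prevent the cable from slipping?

Capstan equation at impending slip: T_tight/T_slack = e^{μβ}.
β = 502° = 8.762 rad; e^{μβ} = e^{0.48×8.762} = 67.06.
T_slack = T_tight / e^{μβ} = 119000 / 67.06 = 1770 N.

T_min ≈ 1770 N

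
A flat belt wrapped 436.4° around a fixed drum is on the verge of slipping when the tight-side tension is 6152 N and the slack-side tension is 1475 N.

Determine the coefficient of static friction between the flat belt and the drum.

μ ≈ 0.188

T₂/T₁ = e^{μβ} → μ = ln(T₂/T₁)/β.
β = 436.4° = 7.617 rad.
μ = ln(6152/1475)/7.617 = ln(4.171)/7.617 = 0.188.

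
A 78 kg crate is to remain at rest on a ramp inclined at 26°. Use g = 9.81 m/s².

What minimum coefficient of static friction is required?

μ_s,min ≈ 0.488

At the slip threshold m g sin θ = μ_s m g cos θ, so μ_s,min = tan θ.
μ_s,min = tan 26° = 0.488.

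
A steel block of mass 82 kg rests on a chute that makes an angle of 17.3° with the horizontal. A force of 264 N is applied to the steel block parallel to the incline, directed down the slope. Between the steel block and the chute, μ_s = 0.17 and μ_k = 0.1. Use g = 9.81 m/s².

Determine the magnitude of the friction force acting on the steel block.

Normal force: N = m g cos θ = 82 × 9.81 × cos 17.3° = 768 N.
Parallel to the incline, ΣF = 0 gives f = m g sin θ + P = 239.2 + 264 = 503.2 N (up-slope positive).
Maximum static friction available: μ_s N = 0.17 × 768 = 130.6 N.
|503.2| exceeds 130.6 N, so the steel block slips down-slope; friction is kinetic, f = μ_k N = 0.1×768 = 76.8 N.

f ≈ 76.8 N (up the incline)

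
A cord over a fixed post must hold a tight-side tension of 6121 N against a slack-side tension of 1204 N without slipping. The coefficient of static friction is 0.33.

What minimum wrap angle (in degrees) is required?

T₂/T₁ = e^{μβ} → β = ln(T₂/T₁)/μ.
β = ln(6121/1204)/0.33 = 1.626/0.33 = 4.928 rad.
In degrees: β = 4.928 × 180/π = 282°.

β_min ≈ 282°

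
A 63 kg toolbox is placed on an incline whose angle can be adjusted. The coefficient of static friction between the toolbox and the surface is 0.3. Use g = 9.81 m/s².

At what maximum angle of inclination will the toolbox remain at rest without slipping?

At the slip threshold, m g sin θ = μ_s · m g cos θ, so tan θ = μ_s.
θ_max = arctan(0.3) = 16.7°.

θ_max ≈ 16.7°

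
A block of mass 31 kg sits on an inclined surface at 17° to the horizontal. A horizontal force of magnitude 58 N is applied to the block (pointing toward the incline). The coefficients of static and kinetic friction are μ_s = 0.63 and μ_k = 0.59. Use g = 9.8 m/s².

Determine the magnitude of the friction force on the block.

f ≈ 33.4 N (up the incline)

Normal direction: N = m g cos θ + P sin θ = 307.5 N.
Parallel to the incline: P cos θ − m g sin θ = 55.47 − 88.82 = -33.36 N; the friction needed to balance this is 33.36 N acting up the slope.
Maximum static friction: μ_s N = 0.63 × 307.5 = 193.7 N.
Since 33.36 N is within the 193.7 N limit, the block stays put and friction is exactly 33.4 N.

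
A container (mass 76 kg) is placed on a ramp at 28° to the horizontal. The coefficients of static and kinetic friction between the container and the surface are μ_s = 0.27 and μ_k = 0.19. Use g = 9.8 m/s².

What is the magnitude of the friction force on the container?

Perpendicular to the surface, N = m g cos θ = 76·9.8·cos 28° = 657.6 N.
Along the slope the weight component is m g sin θ = 349.7 N; friction must supply exactly this, acting up-slope.
Static friction can supply at most μ_s N = 177.6 N.
Since |349.7| > 177.6 N, static friction cannot hold it; the container slides down the incline and kinetic friction applies: f = μ_k N = 0.19 × 657.6 = 125 N.

f ≈ 125 N (up the incline)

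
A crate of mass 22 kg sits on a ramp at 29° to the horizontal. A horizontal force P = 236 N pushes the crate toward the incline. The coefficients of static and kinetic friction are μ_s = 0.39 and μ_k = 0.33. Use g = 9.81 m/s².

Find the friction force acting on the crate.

f ≈ 102 N (down the incline)

The horizontal push has a component P sin θ into the surface, so N = m g cos θ + P sin θ = 188.8 + 114.4 = 303.2 N.
Parallel to the incline: P cos θ − m g sin θ = 206.4 − 104.6 = 101.8 N; the friction needed to balance this is 101.8 N acting down the slope.
The limit of static friction is μ_s N = 118.2 N.
|f_req| = 101.8 ≤ 118.2 N → the crate is in equilibrium; friction equals the required value.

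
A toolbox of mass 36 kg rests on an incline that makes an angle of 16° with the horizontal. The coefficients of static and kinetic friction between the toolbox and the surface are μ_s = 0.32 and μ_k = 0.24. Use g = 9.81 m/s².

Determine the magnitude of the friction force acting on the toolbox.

Perpendicular to the surface, N = m g cos θ = 36·9.81·cos 16° = 339.5 N.
For equilibrium along the incline, friction must balance the weight component: f = m g sin θ = 97.34 N up the slope.
Maximum static friction available: μ_s N = 0.32 × 339.5 = 108.6 N.
Since |97.34| ≤ 108.6 N, static friction is sufficient; f equals the required value, not μ_s N.

f ≈ 97.3 N (up the incline)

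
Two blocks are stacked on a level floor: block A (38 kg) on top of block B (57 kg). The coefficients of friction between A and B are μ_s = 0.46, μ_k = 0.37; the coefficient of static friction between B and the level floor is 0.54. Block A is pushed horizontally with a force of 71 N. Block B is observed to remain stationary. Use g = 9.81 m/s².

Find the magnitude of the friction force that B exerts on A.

f ≈ 71 N

Normal force at the A–B interface: N₁ = m_A g = 372.8 N.
Maximum static friction on A from B: μ_s N₁ = 0.46×372.8 = 171.5 N.
Since P = 71 N ≤ 171.5 N, A does not slip on B; friction on A equals P = 71 N.
By Newton's third law B feels 71 N forward from A. With B stationary, the floor's static friction on B balances it: f₂ = 71 N (well within μ_s(m_A+m_B)g = 503.3 N).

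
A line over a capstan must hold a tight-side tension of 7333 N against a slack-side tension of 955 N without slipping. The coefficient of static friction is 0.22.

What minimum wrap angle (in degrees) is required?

T₂/T₁ = e^{μβ} → β = ln(T₂/T₁)/μ.
β = ln(7333/955)/0.22 = 2.038/0.22 = 9.266 rad.
In degrees: β = 9.266 × 180/π = 531°.

β_min ≈ 531°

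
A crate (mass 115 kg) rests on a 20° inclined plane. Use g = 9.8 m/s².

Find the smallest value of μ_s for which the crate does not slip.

μ_s,min ≈ 0.364

At the slip threshold m g sin θ = μ_s m g cos θ, so μ_s,min = tan θ.
μ_s,min = tan 20° = 0.364.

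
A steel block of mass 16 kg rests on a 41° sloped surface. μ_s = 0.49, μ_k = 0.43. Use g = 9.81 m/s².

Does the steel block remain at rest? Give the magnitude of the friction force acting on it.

f ≈ 50.9 N

N = m g cos θ = 118 N.
Down-slope weight component: m g sin θ = 103 N.
μ_s N = 58 N.
103 > 58 N, so it slides; kinetic friction f = μ_k N = 0.43×118 = 50.9 N.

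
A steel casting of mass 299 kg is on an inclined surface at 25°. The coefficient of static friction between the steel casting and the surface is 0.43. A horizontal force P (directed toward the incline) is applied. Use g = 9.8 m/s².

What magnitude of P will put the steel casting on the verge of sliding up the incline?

P ≈ 3290 N

At impending motion up the slope, friction acts down-slope at its limit: f = μ_s N.
Perpendicular to the incline: N = m g cos θ + P sin θ.
Along the incline: P cos θ = m g sin θ + μ_s N = m g sin θ + μ_s (m g cos θ + P sin θ).
Solving, P (cos θ − μ_s sin θ) = m g (sin θ + μ_s cos θ), so P = 299×9.8×(sin 25° + 0.43 cos 25°)/(cos 25° − 0.43 sin 25°) = 2930×0.8123/0.7246 = 3290 N.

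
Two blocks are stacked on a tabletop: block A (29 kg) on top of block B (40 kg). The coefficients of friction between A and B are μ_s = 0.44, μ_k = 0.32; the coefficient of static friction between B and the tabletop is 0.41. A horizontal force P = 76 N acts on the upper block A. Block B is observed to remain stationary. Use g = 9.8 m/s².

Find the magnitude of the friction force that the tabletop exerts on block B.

The normal force B exerts on A is simply A's weight, N₁ = 284.2 N.
Maximum static friction on A from B: μ_s N₁ = 0.44×284.2 = 125 N.
P = 76 N is within that limit, so A and B move together (both at rest); the A–B friction is simply f₁ = P = 76 N.
By Newton's third law B feels 76 N forward from A. With B stationary, the floor's static friction on B balances it: f₂ = 76 N (well within μ_s(m_A+m_B)g = 277.2 N).

f ≈ 76 N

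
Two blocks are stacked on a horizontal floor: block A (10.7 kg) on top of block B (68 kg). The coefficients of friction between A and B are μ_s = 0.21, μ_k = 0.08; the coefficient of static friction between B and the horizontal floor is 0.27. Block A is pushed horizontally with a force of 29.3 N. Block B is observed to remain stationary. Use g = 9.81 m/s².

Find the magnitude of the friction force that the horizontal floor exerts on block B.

Between the blocks, N₁ = m_A g = 105 N.
So the A–B interface can sustain at most μ_s N₁ = 22.04 N of static friction.
Since P = 29.3 N > 22.04 N, A slides on B; the A–B friction is kinetic: f₁ = μ_k N₁ = 0.08×105 = 8.4 N.
B experiences an equal 8.4 N forward from A (third law). B is in equilibrium, so the floor supplies f₂ = 8.4 N of static friction (limit μ_s(m_A+m_B)g = 208.5 N, not exceeded).

f ≈ 8.4 N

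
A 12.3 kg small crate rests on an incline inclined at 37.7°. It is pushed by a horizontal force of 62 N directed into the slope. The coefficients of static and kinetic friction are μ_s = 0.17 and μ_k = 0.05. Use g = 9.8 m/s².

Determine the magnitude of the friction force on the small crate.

f ≈ 6.66 N (up the incline)

The horizontal push has a component P sin θ into the surface, so N = m g cos θ + P sin θ = 95.37 + 37.91 = 133.3 N.
Along the incline, the net driving force (taking up-slope positive) is P cos θ − m g sin θ = 49.06 − 73.71 = -24.66 N, so equilibrium requires friction f = 24.66 N (up-slope).
The limit of static friction is μ_s N = 22.66 N.
The required 24.66 N exceeds the static limit, so the small crate slides down-slope and f = μ_k N = 0.05×133.3 = 6.66 N.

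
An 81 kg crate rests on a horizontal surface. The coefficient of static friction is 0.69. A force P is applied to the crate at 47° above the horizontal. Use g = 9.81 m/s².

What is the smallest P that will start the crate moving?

N = m g − P sin α (the pull lifts the crate).
At impending slip, P cos α = μ_s N = μ_s (m g − P sin α).
Solving: P (cos α + μ_s sin α) = μ_s m g → P = 0.69×795/(cos 47° + 0.69 sin 47°) = 548/1.187 = 462 N.

P ≈ 462 N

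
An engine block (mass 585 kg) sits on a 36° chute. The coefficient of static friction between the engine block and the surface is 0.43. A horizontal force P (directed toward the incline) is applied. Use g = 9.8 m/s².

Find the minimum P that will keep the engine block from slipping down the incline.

The engine block tends to slide down (tan θ > μ_s), so at the point of impending slip friction acts up-slope at its limit: f = μ_s N.
Perpendicular to the incline: N = m g cos θ + P sin θ.
Along the incline: P cos θ + μ_s N = m g sin θ, i.e. P cos θ + μ_s (m g cos θ + P sin θ) = m g sin θ.
Solving, P (cos θ + μ_s sin θ) = m g (sin θ − μ_s cos θ), so P = 5730×0.2399/1.062 = 1300 N.

P_min ≈ 1300 N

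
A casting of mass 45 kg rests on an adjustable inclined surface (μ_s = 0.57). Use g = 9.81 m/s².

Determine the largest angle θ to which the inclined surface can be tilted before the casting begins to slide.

θ_max ≈ 29.7°

At the slip threshold, m g sin θ = μ_s · m g cos θ, so tan θ = μ_s.
θ_max = arctan(0.57) = 29.7°.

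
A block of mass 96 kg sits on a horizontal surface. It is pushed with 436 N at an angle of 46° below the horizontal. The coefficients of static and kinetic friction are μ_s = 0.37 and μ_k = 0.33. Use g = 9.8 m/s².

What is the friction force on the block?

f ≈ 303 N

Vertical equilibrium gives N = m g + P sin α = 1254 N.
The horizontal driving force is P cos α = 302.9 N, so equilibrium needs friction f = 302.9 N.
The static-friction limit is μ_s N = 464.1 N.
302.9 ≤ 464.1 N → static; friction equals the required 303 N.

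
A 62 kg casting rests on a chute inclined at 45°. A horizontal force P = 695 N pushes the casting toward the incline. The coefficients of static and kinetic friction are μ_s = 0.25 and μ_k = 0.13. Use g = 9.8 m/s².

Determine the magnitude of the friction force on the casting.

The horizontal push has a component P sin θ into the surface, so N = m g cos θ + P sin θ = 429.6 + 491.4 = 921.1 N.
Along the incline, the net driving force (taking up-slope positive) is P cos θ − m g sin θ = 491.4 − 429.6 = 61.8 N, so equilibrium requires friction f = -61.8 N (down-slope).
Maximum static friction: μ_s N = 0.25 × 921.1 = 230.3 N.
Since 61.8 N is within the 230.3 N limit, the casting stays put and friction is exactly 61.8 N.

f ≈ 61.8 N (down the incline)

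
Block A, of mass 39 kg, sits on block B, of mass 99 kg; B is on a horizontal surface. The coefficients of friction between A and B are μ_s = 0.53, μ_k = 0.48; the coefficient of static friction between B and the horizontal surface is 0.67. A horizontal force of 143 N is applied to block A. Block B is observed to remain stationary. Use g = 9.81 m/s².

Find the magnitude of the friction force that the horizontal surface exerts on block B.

f ≈ 143 N

The normal force B exerts on A is simply A's weight, N₁ = 382.6 N.
Maximum static friction on A from B: μ_s N₁ = 0.53×382.6 = 202.8 N.
P = 143 N is within that limit, so A and B move together (both at rest); the A–B friction is simply f₁ = P = 143 N.
By Newton's third law B feels 143 N forward from A. With B stationary, the floor's static friction on B balances it: f₂ = 143 N (well within μ_s(m_A+m_B)g = 907 N).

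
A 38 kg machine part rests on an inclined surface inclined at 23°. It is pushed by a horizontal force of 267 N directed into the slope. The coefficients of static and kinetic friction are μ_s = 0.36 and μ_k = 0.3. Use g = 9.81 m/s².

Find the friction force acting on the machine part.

The horizontal push has a component P sin θ into the surface, so N = m g cos θ + P sin θ = 343.1 + 104.3 = 447.5 N.
Parallel to the incline: P cos θ − m g sin θ = 245.8 − 145.7 = 100.1 N; the friction needed to balance this is 100.1 N acting down the slope.
Maximum static friction: μ_s N = 0.36 × 447.5 = 161.1 N.
Since 100.1 N is within the 161.1 N limit, the machine part stays put and friction is exactly 100 N.

f ≈ 100 N (down the incline)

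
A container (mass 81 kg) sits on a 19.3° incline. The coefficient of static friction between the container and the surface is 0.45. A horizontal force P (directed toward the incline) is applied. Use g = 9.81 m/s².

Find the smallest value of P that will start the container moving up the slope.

P ≈ 755 N

At impending motion up the slope, friction acts down-slope at its limit: f = μ_s N.
Perpendicular to the incline: N = m g cos θ + P sin θ.
Along the incline: P cos θ = m g sin θ + μ_s N = m g sin θ + μ_s (m g cos θ + P sin θ).
Solving, P (cos θ − μ_s sin θ) = m g (sin θ + μ_s cos θ), so P = 81×9.81×(sin 19.3° + 0.45 cos 19.3°)/(cos 19.3° − 0.45 sin 19.3°) = 795×0.7552/0.7951 = 755 N.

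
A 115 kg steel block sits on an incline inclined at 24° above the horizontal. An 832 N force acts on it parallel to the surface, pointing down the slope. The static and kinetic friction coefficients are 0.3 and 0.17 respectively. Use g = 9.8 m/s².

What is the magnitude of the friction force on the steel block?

Perpendicular to the surface, N = m g cos θ = 115·9.8·cos 24° = 1030 N.
The friction needed for equilibrium is m g sin θ + P = 458.4 + 832 = 1290 N, measured positive up-slope.
Static friction can supply at most μ_s N = 308.9 N.
Since |1290| > 308.9 N, static friction cannot hold it; the steel block slides down the incline and kinetic friction applies: f = μ_k N = 0.17 × 1030 = 175 N.

f ≈ 175 N (up the incline)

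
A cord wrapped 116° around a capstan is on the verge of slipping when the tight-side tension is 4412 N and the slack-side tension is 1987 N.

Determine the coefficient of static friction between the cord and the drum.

T₂/T₁ = e^{μβ} → μ = ln(T₂/T₁)/β.
β = 116° = 2.025 rad.
μ = ln(4412/1987)/2.025 = ln(2.22)/2.025 = 0.394.

μ ≈ 0.394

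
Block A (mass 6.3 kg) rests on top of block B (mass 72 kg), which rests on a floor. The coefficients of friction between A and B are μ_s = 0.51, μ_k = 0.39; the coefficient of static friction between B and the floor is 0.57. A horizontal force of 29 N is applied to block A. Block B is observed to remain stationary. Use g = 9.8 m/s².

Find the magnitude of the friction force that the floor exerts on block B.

f ≈ 29 N

Between the blocks, N₁ = m_A g = 61.74 N.
So the A–B interface can sustain at most μ_s N₁ = 31.49 N of static friction.
P = 29 N is within that limit, so A and B move together (both at rest); the A–B friction is simply f₁ = P = 29 N.
B experiences an equal 29 N forward from A (third law). B is in equilibrium, so the floor supplies f₂ = 29 N of static friction (limit μ_s(m_A+m_B)g = 437.4 N, not exceeded).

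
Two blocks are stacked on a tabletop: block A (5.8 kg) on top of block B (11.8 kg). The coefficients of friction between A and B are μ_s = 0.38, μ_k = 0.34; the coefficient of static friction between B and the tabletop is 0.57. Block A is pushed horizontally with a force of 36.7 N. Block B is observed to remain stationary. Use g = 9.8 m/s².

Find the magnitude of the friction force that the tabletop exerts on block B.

Normal force at the A–B interface: N₁ = m_A g = 56.84 N.
So the A–B interface can sustain at most μ_s N₁ = 21.6 N of static friction.
P = 36.7 N exceeds that limit, so A slips over B and the interface friction becomes kinetic: f₁ = μ_k N₁ = 0.34×56.84 = 19.3 N.
By Newton's third law B feels 19.3 N forward from A. With B stationary, the floor's static friction on B balances it: f₂ = 19.3 N (well within μ_s(m_A+m_B)g = 98.31 N).

f ≈ 19.3 N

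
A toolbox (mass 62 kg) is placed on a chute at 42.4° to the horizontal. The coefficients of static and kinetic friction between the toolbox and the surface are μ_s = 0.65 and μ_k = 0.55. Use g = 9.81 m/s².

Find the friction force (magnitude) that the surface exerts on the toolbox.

The normal reaction is N = m g cos θ = 449.1 N.
Along the slope the weight component is m g sin θ = 410.1 N; friction must supply exactly this, acting up-slope.
Maximum static friction available: μ_s N = 0.65 × 449.1 = 291.9 N.
Since |410.1| > 291.9 N, static friction cannot hold it; the toolbox slides down the incline and kinetic friction applies: f = μ_k N = 0.55 × 449.1 = 247 N.

f ≈ 247 N (up the incline)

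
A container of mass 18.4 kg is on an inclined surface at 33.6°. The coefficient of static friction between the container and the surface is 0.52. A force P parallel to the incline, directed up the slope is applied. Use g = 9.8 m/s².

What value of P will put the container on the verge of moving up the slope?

P ≈ 178 N

At impending motion up the slope, friction acts down-slope at its limit: f = μ_s N.
P is parallel to the surface, so N = m g cos θ = 150 N.
Along the incline: P = m g sin θ + μ_s N = 99.8 + 0.52×150 = 178 N.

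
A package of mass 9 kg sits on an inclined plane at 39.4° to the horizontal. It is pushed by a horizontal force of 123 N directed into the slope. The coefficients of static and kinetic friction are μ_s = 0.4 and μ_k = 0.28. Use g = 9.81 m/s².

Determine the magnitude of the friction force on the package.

f ≈ 39 N (down the incline)

The horizontal push has a component P sin θ into the surface, so N = m g cos θ + P sin θ = 68.22 + 78.07 = 146.3 N.
Along the incline, the net driving force (taking up-slope positive) is P cos θ − m g sin θ = 95.05 − 56.04 = 39.01 N, so equilibrium requires friction f = -39.01 N (down-slope).
The limit of static friction is μ_s N = 58.52 N.
Since 39.01 N is within the 58.52 N limit, the package stays put and friction is exactly 39 N.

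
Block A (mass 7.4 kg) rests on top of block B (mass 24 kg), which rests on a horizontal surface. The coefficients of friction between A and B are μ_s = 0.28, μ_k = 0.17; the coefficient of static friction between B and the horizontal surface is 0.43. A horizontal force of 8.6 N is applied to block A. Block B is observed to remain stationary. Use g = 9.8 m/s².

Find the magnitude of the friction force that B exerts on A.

Normal force at the A–B interface: N₁ = m_A g = 72.52 N.
So the A–B interface can sustain at most μ_s N₁ = 20.31 N of static friction.
Since P = 8.6 N ≤ 20.31 N, A does not slip on B; friction on A equals P = 8.6 N.
By Newton's third law B feels 8.6 N forward from A. With B stationary, the floor's static friction on B balances it: f₂ = 8.6 N (well within μ_s(m_A+m_B)g = 132.3 N).

f ≈ 8.6 N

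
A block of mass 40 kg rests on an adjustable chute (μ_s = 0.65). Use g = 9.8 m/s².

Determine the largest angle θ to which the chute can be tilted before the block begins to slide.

θ_max ≈ 33°

At the slip threshold, m g sin θ = μ_s · m g cos θ, so tan θ = μ_s.
θ_max = arctan(0.65) = 33°.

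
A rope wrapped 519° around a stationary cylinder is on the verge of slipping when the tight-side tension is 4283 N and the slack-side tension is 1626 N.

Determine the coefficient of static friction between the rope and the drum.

μ ≈ 0.107

T₂/T₁ = e^{μβ} → μ = ln(T₂/T₁)/β.
β = 519° = 9.058 rad.
μ = ln(4283/1626)/9.058 = ln(2.634)/9.058 = 0.107.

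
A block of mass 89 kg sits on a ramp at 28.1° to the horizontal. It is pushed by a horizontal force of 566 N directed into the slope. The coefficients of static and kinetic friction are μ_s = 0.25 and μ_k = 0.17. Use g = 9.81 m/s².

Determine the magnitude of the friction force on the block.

The horizontal push has a component P sin θ into the surface, so N = m g cos θ + P sin θ = 770.2 + 266.6 = 1037 N.
Along the incline, the net driving force (taking up-slope positive) is P cos θ − m g sin θ = 499.3 − 411.2 = 88.05 N, so equilibrium requires friction f = -88.05 N (down-slope).
The limit of static friction is μ_s N = 259.2 N.
Since 88.05 N is within the 259.2 N limit, the block stays put and friction is exactly 88 N.

f ≈ 88 N (down the incline)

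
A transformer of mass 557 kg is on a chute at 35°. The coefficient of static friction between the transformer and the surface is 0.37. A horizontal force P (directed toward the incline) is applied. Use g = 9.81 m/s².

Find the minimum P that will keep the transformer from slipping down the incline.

The transformer tends to slide down (tan θ > μ_s), so at the point of impending slip friction acts up-slope at its limit: f = μ_s N.
Perpendicular to the incline: N = m g cos θ + P sin θ.
Along the incline: P cos θ + μ_s N = m g sin θ, i.e. P cos θ + μ_s (m g cos θ + P sin θ) = m g sin θ.
Solving, P (cos θ + μ_s sin θ) = m g (sin θ − μ_s cos θ), so P = 5460×0.2705/1.031 = 1430 N.

P_min ≈ 1430 N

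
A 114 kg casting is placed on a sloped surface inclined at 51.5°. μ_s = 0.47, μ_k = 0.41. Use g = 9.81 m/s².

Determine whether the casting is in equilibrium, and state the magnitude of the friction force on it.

f ≈ 285 N

N = m g cos θ = 696 N.
Down-slope weight component: m g sin θ = 875 N.
μ_s N = 327 N.
875 > 327 N, so it slides; kinetic friction f = μ_k N = 0.41×696 = 285 N.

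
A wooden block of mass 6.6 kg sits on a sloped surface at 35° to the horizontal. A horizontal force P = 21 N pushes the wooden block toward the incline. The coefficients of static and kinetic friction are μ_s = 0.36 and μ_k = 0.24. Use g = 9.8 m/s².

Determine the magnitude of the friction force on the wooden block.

f ≈ 19.9 N (up the incline)

Normal direction: N = m g cos θ + P sin θ = 65.03 N.
Parallel to the incline: P cos θ − m g sin θ = 17.2 − 37.1 = -19.9 N; the friction needed to balance this is 19.9 N acting up the slope.
Maximum static friction: μ_s N = 0.36 × 65.03 = 23.41 N.
Since 19.9 N is within the 23.41 N limit, the wooden block stays put and friction is exactly 19.9 N.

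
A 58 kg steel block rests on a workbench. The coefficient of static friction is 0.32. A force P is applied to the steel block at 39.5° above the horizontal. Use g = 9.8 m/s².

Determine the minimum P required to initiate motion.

N = m g − P sin α (the pull lifts the steel block).
At impending slip, P cos α = μ_s N = μ_s (m g − P sin α).
Solving: P (cos α + μ_s sin α) = μ_s m g → P = 0.32×568/(cos 39.5° + 0.32 sin 39.5°) = 182/0.9752 = 187 N.

P ≈ 187 N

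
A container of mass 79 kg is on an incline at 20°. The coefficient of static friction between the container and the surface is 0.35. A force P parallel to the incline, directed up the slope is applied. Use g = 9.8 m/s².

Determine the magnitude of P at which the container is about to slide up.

P ≈ 519 N

At impending motion up the slope, friction acts down-slope at its limit: f = μ_s N.
P is parallel to the surface, so N = m g cos θ = 728 N.
Along the incline: P = m g sin θ + μ_s N = 265 + 0.35×728 = 519 N.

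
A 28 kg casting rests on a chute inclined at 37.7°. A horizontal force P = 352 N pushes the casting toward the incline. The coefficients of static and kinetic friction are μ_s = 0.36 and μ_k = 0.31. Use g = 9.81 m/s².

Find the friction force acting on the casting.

f ≈ 111 N (down the incline)

Resolve perpendicular to the incline: N = m g cos θ + P sin θ = 28×9.81×cos 37.7° + 352×sin 37.7° = 432.6 N.
Along the incline, the net driving force (taking up-slope positive) is P cos θ − m g sin θ = 278.5 − 168 = 110.5 N, so equilibrium requires friction f = -110.5 N (down-slope).
The limit of static friction is μ_s N = 155.7 N.
|f_req| = 110.5 ≤ 155.7 N → the casting is in equilibrium; friction equals the required value.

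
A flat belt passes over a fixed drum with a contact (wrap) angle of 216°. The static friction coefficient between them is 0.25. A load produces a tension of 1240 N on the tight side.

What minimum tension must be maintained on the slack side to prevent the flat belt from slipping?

T_min ≈ 483 N

Capstan equation at impending slip: T_tight/T_slack = e^{μβ}.
β = 216° = 3.77 rad; e^{μβ} = e^{0.25×3.77} = 2.566.
T_slack = T_tight / e^{μβ} = 1240 / 2.566 = 483 N.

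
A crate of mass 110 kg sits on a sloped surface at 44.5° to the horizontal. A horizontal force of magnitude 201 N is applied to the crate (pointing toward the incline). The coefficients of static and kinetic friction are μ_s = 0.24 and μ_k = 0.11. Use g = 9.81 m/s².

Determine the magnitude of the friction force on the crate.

f ≈ 100 N (up the incline)

The horizontal push has a component P sin θ into the surface, so N = m g cos θ + P sin θ = 769.7 + 140.9 = 910.6 N.
Parallel to the incline: P cos θ − m g sin θ = 143.4 − 756.4 = -613 N; the friction needed to balance this is 613 N acting up the slope.
The limit of static friction is μ_s N = 218.5 N.
|f_req| = 613 > 218.5 N → the crate slides down the incline; f = μ_k N = 0.11 × 910.6 = 100 N.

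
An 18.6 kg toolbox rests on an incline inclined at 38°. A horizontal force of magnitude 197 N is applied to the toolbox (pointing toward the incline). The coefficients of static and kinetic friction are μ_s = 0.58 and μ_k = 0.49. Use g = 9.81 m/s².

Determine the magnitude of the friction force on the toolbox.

Normal direction: N = m g cos θ + P sin θ = 265.1 N.
Parallel to the incline: P cos θ − m g sin θ = 155.2 − 112.3 = 42.9 N; the friction needed to balance this is 42.9 N acting down the slope.
The limit of static friction is μ_s N = 153.7 N.
Since 42.9 N is within the 153.7 N limit, the toolbox stays put and friction is exactly 42.9 N.

f ≈ 42.9 N (down the incline)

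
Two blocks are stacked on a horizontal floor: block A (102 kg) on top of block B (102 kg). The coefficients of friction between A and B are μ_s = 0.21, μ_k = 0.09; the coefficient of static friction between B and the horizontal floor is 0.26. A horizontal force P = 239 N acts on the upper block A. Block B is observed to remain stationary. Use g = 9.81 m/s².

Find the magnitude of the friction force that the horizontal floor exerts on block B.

Normal force at the A–B interface: N₁ = m_A g = 1001 N.
Maximum static friction on A from B: μ_s N₁ = 0.21×1001 = 210.1 N.
P = 239 N exceeds that limit, so A slips over B and the interface friction becomes kinetic: f₁ = μ_k N₁ = 0.09×1001 = 90.1 N.
B experiences an equal 90.1 N forward from A (third law). B is in equilibrium, so the floor supplies f₂ = 90.1 N of static friction (limit μ_s(m_A+m_B)g = 520.3 N, not exceeded).

f ≈ 90.1 N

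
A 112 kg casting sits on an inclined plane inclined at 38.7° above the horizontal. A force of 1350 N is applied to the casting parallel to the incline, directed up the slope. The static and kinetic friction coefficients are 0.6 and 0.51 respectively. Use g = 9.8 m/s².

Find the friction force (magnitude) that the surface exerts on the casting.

f ≈ 437 N (down the incline)

Normal force: N = m g cos θ = 112 × 9.8 × cos 38.7° = 856.6 N.
For equilibrium along the incline the friction force must supply f = m g sin θ − P = 686.3 − 1350 = -663.7 N (positive meaning up-slope).
Maximum static friction available: μ_s N = 0.6 × 856.6 = 514 N.
|-663.7| exceeds 514 N, so the casting slips up-slope; friction is kinetic, f = μ_k N = 0.51×856.6 = 437 N.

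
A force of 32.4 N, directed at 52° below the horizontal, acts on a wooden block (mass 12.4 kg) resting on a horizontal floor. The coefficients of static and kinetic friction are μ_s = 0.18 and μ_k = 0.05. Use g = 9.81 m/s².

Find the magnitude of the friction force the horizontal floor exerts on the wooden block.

f ≈ 19.9 N

The vertical component of P adds to the normal force: N = m g + P sin α = 121.6 + 25.53 = 147.2 N.
The horizontal driving force is P cos α = 19.95 N, so equilibrium needs friction f = 19.95 N.
μ_s N = 0.18 × 147.2 = 26.49 N.
19.95 ≤ 26.49 N → static; friction equals the required 19.9 N.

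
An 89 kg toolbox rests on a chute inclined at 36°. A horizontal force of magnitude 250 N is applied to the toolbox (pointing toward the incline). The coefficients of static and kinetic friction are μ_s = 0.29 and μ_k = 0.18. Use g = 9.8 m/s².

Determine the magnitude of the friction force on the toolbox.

The horizontal push has a component P sin θ into the surface, so N = m g cos θ + P sin θ = 705.6 + 146.9 = 852.6 N.
Along the incline, the net driving force (taking up-slope positive) is P cos θ − m g sin θ = 202.3 − 512.7 = -310.4 N, so equilibrium requires friction f = 310.4 N (up-slope).
Maximum static friction: μ_s N = 0.29 × 852.6 = 247.2 N.
The required 310.4 N exceeds the static limit, so the toolbox slides down-slope and f = μ_k N = 0.18×852.6 = 153 N.

f ≈ 153 N (up the incline)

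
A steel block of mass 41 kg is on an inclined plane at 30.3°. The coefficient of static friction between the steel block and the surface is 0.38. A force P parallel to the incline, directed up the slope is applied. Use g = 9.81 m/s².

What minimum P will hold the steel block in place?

The steel block tends to slide down (tan θ > μ_s), so at the point of impending slip friction acts up-slope at its limit: f = μ_s N.
P is parallel to the surface, so N = m g cos θ = 347 N.
Along the incline: P + μ_s N = m g sin θ, so P = 203 − 0.38×347 = 71 N.

P_min ≈ 71 N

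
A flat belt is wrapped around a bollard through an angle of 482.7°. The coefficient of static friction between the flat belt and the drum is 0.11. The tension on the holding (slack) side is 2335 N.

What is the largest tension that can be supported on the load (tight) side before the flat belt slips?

T_max ≈ 5900 N

At impending slip the capstan equation gives T₂/T₁ = e^{μβ} with β in radians.
β = 482.7° × π/180 = 8.425 rad.
e^{μβ} = e^{0.11×8.425} = 2.526.
T₂ = T₁ · e^{μβ} = 2335 × 2.526 = 5900 N.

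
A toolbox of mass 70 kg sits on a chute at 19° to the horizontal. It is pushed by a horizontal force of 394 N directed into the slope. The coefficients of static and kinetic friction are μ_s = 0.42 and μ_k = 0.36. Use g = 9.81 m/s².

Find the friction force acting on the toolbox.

f ≈ 149 N (down the incline)

The horizontal push has a component P sin θ into the surface, so N = m g cos θ + P sin θ = 649.3 + 128.3 = 777.6 N.
Parallel to the incline: P cos θ − m g sin θ = 372.5 − 223.6 = 149 N; the friction needed to balance this is 149 N acting down the slope.
Maximum static friction: μ_s N = 0.42 × 777.6 = 326.6 N.
Since 149 N is within the 326.6 N limit, the toolbox stays put and friction is exactly 149 N.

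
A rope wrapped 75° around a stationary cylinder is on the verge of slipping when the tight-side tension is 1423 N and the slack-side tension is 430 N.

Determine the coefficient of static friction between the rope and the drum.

μ ≈ 0.914

T₂/T₁ = e^{μβ} → μ = ln(T₂/T₁)/β.
β = 75° = 1.309 rad.
μ = ln(1423/430)/1.309 = ln(3.309)/1.309 = 0.914.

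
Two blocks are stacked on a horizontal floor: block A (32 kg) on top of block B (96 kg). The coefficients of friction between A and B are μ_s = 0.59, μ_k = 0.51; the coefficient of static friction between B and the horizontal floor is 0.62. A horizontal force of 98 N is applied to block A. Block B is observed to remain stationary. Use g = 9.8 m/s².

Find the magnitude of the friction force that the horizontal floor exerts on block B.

Between the blocks, N₁ = m_A g = 313.6 N.
So the A–B interface can sustain at most μ_s N₁ = 185 N of static friction.
Since P = 98 N ≤ 185 N, A does not slip on B; friction on A equals P = 98 N.
By Newton's third law B feels 98 N forward from A. With B stationary, the floor's static friction on B balances it: f₂ = 98 N (well within μ_s(m_A+m_B)g = 777.7 N).

f ≈ 98 N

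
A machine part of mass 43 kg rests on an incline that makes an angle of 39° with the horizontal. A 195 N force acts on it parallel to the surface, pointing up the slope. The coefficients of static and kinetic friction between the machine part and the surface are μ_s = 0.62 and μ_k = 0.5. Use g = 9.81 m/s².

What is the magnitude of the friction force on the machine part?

Normal force: N = m g cos θ = 43 × 9.81 × cos 39° = 327.8 N.
For equilibrium along the incline the friction force must supply f = m g sin θ − P = 265.5 − 195 = 70.47 N (positive meaning up-slope).
Maximum static friction available: μ_s N = 0.62 × 327.8 = 203.3 N.
Since |70.47| ≤ 203.3 N, static friction is sufficient; f equals the required value, not μ_s N.

f ≈ 70.5 N (up the incline)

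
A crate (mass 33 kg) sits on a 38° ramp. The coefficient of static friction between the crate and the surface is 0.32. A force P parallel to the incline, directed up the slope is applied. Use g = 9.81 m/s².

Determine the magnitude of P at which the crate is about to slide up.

At impending motion up the slope, friction acts down-slope at its limit: f = μ_s N.
P is parallel to the surface, so N = m g cos θ = 255 N.
Along the incline: P = m g sin θ + μ_s N = 199 + 0.32×255 = 281 N.

P ≈ 281 N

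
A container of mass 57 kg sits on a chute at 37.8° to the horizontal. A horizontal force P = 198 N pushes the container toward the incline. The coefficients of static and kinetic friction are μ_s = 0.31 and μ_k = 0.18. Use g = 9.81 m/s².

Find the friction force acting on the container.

f ≈ 101 N (up the incline)

Resolve perpendicular to the incline: N = m g cos θ + P sin θ = 57×9.81×cos 37.8° + 198×sin 37.8° = 563.2 N.
Along the incline, the net driving force (taking up-slope positive) is P cos θ − m g sin θ = 156.5 − 342.7 = -186.3 N, so equilibrium requires friction f = 186.3 N (up-slope).
Maximum static friction: μ_s N = 0.31 × 563.2 = 174.6 N.
|f_req| = 186.3 > 174.6 N → the container slides down the incline; f = μ_k N = 0.18 × 563.2 = 101 N.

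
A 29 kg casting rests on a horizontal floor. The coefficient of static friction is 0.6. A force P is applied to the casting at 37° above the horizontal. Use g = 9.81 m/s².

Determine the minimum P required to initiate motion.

P ≈ 147 N

N = m g − P sin α (the pull lifts the casting).
At impending slip, P cos α = μ_s N = μ_s (m g − P sin α).
Solving: P (cos α + μ_s sin α) = μ_s m g → P = 0.6×284/(cos 37° + 0.6 sin 37°) = 171/1.16 = 147 N.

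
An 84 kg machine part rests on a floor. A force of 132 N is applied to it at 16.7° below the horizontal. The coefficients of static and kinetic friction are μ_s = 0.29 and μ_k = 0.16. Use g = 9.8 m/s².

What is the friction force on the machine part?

The vertical component of P adds to the normal force: N = m g + P sin α = 823.2 + 37.93 = 861.1 N.
For equilibrium, f = P cos α = 132×cos 16.7° = 126.4 N.
The static-friction limit is μ_s N = 249.7 N.
126.4 ≤ 249.7 N → static; friction equals the required 126 N.

f ≈ 126 N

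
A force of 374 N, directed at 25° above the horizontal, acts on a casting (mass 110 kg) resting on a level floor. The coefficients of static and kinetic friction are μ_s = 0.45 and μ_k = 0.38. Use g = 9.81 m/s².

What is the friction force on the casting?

f ≈ 339 N

The vertical component of P reduces the normal force: N = m g − P sin α = 1079 − 158.1 = 921 N.
The horizontal driving force is P cos α = 339 N, so equilibrium needs friction f = 339 N.
μ_s N = 0.45 × 921 = 414.5 N.
Since 339 N does not exceed the limit, the casting stays at rest and f = 339 N.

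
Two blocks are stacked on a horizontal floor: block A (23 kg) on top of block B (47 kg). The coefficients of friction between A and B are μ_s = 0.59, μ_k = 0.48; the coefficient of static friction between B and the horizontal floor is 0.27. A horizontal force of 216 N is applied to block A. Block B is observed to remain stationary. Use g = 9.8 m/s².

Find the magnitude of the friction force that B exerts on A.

Normal force at the A–B interface: N₁ = m_A g = 225.4 N.
So the A–B interface can sustain at most μ_s N₁ = 133 N of static friction.
Since P = 216 N > 133 N, A slides on B; the A–B friction is kinetic: f₁ = μ_k N₁ = 0.48×225.4 = 108 N.
By Newton's third law B feels 108 N forward from A. With B stationary, the floor's static friction on B balances it: f₂ = 108 N (well within μ_s(m_A+m_B)g = 185.2 N).

f ≈ 108 N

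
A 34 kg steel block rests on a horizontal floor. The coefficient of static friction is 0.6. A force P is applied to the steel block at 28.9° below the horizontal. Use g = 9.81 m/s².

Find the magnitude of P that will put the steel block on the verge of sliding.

N = m g + P sin α (the push presses the steel block into the horizontal floor).
At impending slip, P cos α = μ_s N = μ_s (m g + P sin α).
Solving: P (cos α − μ_s sin α) = μ_s m g → P = 0.6×334/(cos 28.9° − 0.6 sin 28.9°) = 200/0.5855 = 342 N.

P ≈ 342 N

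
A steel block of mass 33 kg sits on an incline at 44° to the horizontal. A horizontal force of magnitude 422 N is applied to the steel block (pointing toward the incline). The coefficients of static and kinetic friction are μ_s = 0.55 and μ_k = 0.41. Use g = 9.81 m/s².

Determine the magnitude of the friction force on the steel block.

Resolve perpendicular to the incline: N = m g cos θ + P sin θ = 33×9.81×cos 44° + 422×sin 44° = 526 N.
Parallel to the incline: P cos θ − m g sin θ = 303.6 − 224.9 = 78.68 N; the friction needed to balance this is 78.68 N acting down the slope.
The limit of static friction is μ_s N = 289.3 N.
|f_req| = 78.68 ≤ 289.3 N → the steel block is in equilibrium; friction equals the required value.

f ≈ 78.7 N (down the incline)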